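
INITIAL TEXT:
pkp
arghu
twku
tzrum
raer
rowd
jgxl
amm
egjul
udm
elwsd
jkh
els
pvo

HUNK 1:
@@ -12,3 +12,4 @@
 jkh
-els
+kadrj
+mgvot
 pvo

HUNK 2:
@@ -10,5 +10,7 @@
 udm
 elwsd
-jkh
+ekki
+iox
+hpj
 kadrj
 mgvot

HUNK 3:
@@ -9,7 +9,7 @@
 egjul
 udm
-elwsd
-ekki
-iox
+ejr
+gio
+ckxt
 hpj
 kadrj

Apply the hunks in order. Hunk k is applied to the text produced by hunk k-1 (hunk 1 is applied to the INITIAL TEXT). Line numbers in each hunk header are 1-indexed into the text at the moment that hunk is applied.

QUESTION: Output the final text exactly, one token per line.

Hunk 1: at line 12 remove [els] add [kadrj,mgvot] -> 15 lines: pkp arghu twku tzrum raer rowd jgxl amm egjul udm elwsd jkh kadrj mgvot pvo
Hunk 2: at line 10 remove [jkh] add [ekki,iox,hpj] -> 17 lines: pkp arghu twku tzrum raer rowd jgxl amm egjul udm elwsd ekki iox hpj kadrj mgvot pvo
Hunk 3: at line 9 remove [elwsd,ekki,iox] add [ejr,gio,ckxt] -> 17 lines: pkp arghu twku tzrum raer rowd jgxl amm egjul udm ejr gio ckxt hpj kadrj mgvot pvo

Answer: pkp
arghu
twku
tzrum
raer
rowd
jgxl
amm
egjul
udm
ejr
gio
ckxt
hpj
kadrj
mgvot
pvo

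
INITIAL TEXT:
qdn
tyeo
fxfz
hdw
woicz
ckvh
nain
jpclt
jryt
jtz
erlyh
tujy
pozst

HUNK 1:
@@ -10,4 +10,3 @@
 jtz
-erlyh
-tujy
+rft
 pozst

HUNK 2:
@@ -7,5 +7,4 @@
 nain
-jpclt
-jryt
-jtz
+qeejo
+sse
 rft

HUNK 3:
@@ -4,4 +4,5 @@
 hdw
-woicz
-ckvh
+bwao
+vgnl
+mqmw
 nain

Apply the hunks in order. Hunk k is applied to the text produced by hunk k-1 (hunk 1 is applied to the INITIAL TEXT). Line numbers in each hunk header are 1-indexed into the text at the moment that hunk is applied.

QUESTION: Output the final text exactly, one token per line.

Hunk 1: at line 10 remove [erlyh,tujy] add [rft] -> 12 lines: qdn tyeo fxfz hdw woicz ckvh nain jpclt jryt jtz rft pozst
Hunk 2: at line 7 remove [jpclt,jryt,jtz] add [qeejo,sse] -> 11 lines: qdn tyeo fxfz hdw woicz ckvh nain qeejo sse rft pozst
Hunk 3: at line 4 remove [woicz,ckvh] add [bwao,vgnl,mqmw] -> 12 lines: qdn tyeo fxfz hdw bwao vgnl mqmw nain qeejo sse rft pozst

Answer: qdn
tyeo
fxfz
hdw
bwao
vgnl
mqmw
nain
qeejo
sse
rft
pozst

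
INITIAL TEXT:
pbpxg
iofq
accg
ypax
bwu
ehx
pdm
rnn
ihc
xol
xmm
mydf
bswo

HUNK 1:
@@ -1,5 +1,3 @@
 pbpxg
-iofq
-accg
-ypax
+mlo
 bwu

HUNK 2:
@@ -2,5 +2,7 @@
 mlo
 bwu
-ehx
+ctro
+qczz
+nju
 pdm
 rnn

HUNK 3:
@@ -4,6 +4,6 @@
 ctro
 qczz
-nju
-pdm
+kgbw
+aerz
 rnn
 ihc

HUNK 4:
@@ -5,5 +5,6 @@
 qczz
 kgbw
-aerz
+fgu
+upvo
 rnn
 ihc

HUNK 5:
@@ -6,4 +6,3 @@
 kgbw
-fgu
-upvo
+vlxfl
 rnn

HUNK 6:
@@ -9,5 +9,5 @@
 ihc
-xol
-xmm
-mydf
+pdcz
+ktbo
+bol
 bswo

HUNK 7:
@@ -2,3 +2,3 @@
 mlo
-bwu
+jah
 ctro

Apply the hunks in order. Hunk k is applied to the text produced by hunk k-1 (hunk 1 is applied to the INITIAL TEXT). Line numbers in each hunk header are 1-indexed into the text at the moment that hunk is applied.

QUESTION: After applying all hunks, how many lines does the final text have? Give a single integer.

Hunk 1: at line 1 remove [iofq,accg,ypax] add [mlo] -> 11 lines: pbpxg mlo bwu ehx pdm rnn ihc xol xmm mydf bswo
Hunk 2: at line 2 remove [ehx] add [ctro,qczz,nju] -> 13 lines: pbpxg mlo bwu ctro qczz nju pdm rnn ihc xol xmm mydf bswo
Hunk 3: at line 4 remove [nju,pdm] add [kgbw,aerz] -> 13 lines: pbpxg mlo bwu ctro qczz kgbw aerz rnn ihc xol xmm mydf bswo
Hunk 4: at line 5 remove [aerz] add [fgu,upvo] -> 14 lines: pbpxg mlo bwu ctro qczz kgbw fgu upvo rnn ihc xol xmm mydf bswo
Hunk 5: at line 6 remove [fgu,upvo] add [vlxfl] -> 13 lines: pbpxg mlo bwu ctro qczz kgbw vlxfl rnn ihc xol xmm mydf bswo
Hunk 6: at line 9 remove [xol,xmm,mydf] add [pdcz,ktbo,bol] -> 13 lines: pbpxg mlo bwu ctro qczz kgbw vlxfl rnn ihc pdcz ktbo bol bswo
Hunk 7: at line 2 remove [bwu] add [jah] -> 13 lines: pbpxg mlo jah ctro qczz kgbw vlxfl rnn ihc pdcz ktbo bol bswo
Final line count: 13

Answer: 13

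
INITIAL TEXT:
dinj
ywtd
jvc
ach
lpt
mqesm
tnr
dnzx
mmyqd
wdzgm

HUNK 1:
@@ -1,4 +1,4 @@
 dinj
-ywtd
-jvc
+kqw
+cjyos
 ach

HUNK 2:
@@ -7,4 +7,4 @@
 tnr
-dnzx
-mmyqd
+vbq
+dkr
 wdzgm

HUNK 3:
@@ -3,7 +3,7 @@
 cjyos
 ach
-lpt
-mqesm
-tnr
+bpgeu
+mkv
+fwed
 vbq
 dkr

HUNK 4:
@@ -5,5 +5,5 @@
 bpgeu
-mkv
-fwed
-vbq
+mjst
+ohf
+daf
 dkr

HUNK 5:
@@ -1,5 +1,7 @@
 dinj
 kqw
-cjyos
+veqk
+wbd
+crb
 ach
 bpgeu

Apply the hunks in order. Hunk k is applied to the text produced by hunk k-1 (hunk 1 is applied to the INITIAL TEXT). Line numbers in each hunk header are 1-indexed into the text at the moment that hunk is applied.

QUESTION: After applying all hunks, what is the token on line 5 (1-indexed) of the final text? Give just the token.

Hunk 1: at line 1 remove [ywtd,jvc] add [kqw,cjyos] -> 10 lines: dinj kqw cjyos ach lpt mqesm tnr dnzx mmyqd wdzgm
Hunk 2: at line 7 remove [dnzx,mmyqd] add [vbq,dkr] -> 10 lines: dinj kqw cjyos ach lpt mqesm tnr vbq dkr wdzgm
Hunk 3: at line 3 remove [lpt,mqesm,tnr] add [bpgeu,mkv,fwed] -> 10 lines: dinj kqw cjyos ach bpgeu mkv fwed vbq dkr wdzgm
Hunk 4: at line 5 remove [mkv,fwed,vbq] add [mjst,ohf,daf] -> 10 lines: dinj kqw cjyos ach bpgeu mjst ohf daf dkr wdzgm
Hunk 5: at line 1 remove [cjyos] add [veqk,wbd,crb] -> 12 lines: dinj kqw veqk wbd crb ach bpgeu mjst ohf daf dkr wdzgm
Final line 5: crb

Answer: crb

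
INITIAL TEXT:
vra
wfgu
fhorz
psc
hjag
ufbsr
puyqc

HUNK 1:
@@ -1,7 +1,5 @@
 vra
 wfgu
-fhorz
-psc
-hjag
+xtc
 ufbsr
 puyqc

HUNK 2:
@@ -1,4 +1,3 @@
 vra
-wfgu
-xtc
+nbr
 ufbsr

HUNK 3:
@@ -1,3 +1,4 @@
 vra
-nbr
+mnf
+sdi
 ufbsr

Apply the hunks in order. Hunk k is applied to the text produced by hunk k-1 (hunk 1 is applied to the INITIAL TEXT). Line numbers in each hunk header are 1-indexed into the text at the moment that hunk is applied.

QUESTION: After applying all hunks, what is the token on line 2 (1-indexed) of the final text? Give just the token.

Hunk 1: at line 1 remove [fhorz,psc,hjag] add [xtc] -> 5 lines: vra wfgu xtc ufbsr puyqc
Hunk 2: at line 1 remove [wfgu,xtc] add [nbr] -> 4 lines: vra nbr ufbsr puyqc
Hunk 3: at line 1 remove [nbr] add [mnf,sdi] -> 5 lines: vra mnf sdi ufbsr puyqc
Final line 2: mnf

Answer: mnf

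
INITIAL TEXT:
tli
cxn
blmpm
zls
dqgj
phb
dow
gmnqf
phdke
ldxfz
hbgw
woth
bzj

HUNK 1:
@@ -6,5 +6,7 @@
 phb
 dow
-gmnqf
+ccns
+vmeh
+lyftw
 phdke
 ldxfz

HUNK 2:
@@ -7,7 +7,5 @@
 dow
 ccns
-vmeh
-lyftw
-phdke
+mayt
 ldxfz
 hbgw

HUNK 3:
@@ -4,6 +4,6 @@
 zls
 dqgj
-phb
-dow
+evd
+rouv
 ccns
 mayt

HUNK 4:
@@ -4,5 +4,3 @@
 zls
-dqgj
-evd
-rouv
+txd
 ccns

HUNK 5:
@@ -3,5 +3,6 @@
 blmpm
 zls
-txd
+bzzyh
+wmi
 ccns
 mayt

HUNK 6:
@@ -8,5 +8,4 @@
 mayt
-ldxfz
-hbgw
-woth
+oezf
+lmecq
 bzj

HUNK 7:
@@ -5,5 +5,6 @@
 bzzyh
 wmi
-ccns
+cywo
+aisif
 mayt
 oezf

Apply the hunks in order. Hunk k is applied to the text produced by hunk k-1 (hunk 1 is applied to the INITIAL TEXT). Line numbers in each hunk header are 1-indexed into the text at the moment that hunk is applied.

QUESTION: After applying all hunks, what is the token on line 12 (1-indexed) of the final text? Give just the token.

Hunk 1: at line 6 remove [gmnqf] add [ccns,vmeh,lyftw] -> 15 lines: tli cxn blmpm zls dqgj phb dow ccns vmeh lyftw phdke ldxfz hbgw woth bzj
Hunk 2: at line 7 remove [vmeh,lyftw,phdke] add [mayt] -> 13 lines: tli cxn blmpm zls dqgj phb dow ccns mayt ldxfz hbgw woth bzj
Hunk 3: at line 4 remove [phb,dow] add [evd,rouv] -> 13 lines: tli cxn blmpm zls dqgj evd rouv ccns mayt ldxfz hbgw woth bzj
Hunk 4: at line 4 remove [dqgj,evd,rouv] add [txd] -> 11 lines: tli cxn blmpm zls txd ccns mayt ldxfz hbgw woth bzj
Hunk 5: at line 3 remove [txd] add [bzzyh,wmi] -> 12 lines: tli cxn blmpm zls bzzyh wmi ccns mayt ldxfz hbgw woth bzj
Hunk 6: at line 8 remove [ldxfz,hbgw,woth] add [oezf,lmecq] -> 11 lines: tli cxn blmpm zls bzzyh wmi ccns mayt oezf lmecq bzj
Hunk 7: at line 5 remove [ccns] add [cywo,aisif] -> 12 lines: tli cxn blmpm zls bzzyh wmi cywo aisif mayt oezf lmecq bzj
Final line 12: bzj

Answer: bzj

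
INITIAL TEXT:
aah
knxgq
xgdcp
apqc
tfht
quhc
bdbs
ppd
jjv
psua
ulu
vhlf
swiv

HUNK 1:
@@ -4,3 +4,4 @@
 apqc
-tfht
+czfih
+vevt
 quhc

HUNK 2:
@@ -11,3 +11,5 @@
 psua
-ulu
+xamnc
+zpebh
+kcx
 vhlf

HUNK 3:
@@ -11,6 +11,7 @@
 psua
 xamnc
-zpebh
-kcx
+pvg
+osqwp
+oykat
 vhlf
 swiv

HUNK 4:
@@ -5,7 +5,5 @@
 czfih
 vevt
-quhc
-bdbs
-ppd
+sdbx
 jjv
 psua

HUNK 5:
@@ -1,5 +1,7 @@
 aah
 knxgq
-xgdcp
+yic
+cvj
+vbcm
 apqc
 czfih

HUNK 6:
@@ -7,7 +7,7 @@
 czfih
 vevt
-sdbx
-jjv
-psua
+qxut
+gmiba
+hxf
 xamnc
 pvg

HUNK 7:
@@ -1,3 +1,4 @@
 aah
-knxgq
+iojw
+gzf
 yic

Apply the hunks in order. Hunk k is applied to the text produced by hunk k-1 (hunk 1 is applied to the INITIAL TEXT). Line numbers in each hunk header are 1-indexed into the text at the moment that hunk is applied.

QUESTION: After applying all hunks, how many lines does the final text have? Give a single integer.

Answer: 18

Derivation:
Hunk 1: at line 4 remove [tfht] add [czfih,vevt] -> 14 lines: aah knxgq xgdcp apqc czfih vevt quhc bdbs ppd jjv psua ulu vhlf swiv
Hunk 2: at line 11 remove [ulu] add [xamnc,zpebh,kcx] -> 16 lines: aah knxgq xgdcp apqc czfih vevt quhc bdbs ppd jjv psua xamnc zpebh kcx vhlf swiv
Hunk 3: at line 11 remove [zpebh,kcx] add [pvg,osqwp,oykat] -> 17 lines: aah knxgq xgdcp apqc czfih vevt quhc bdbs ppd jjv psua xamnc pvg osqwp oykat vhlf swiv
Hunk 4: at line 5 remove [quhc,bdbs,ppd] add [sdbx] -> 15 lines: aah knxgq xgdcp apqc czfih vevt sdbx jjv psua xamnc pvg osqwp oykat vhlf swiv
Hunk 5: at line 1 remove [xgdcp] add [yic,cvj,vbcm] -> 17 lines: aah knxgq yic cvj vbcm apqc czfih vevt sdbx jjv psua xamnc pvg osqwp oykat vhlf swiv
Hunk 6: at line 7 remove [sdbx,jjv,psua] add [qxut,gmiba,hxf] -> 17 lines: aah knxgq yic cvj vbcm apqc czfih vevt qxut gmiba hxf xamnc pvg osqwp oykat vhlf swiv
Hunk 7: at line 1 remove [knxgq] add [iojw,gzf] -> 18 lines: aah iojw gzf yic cvj vbcm apqc czfih vevt qxut gmiba hxf xamnc pvg osqwp oykat vhlf swiv
Final line count: 18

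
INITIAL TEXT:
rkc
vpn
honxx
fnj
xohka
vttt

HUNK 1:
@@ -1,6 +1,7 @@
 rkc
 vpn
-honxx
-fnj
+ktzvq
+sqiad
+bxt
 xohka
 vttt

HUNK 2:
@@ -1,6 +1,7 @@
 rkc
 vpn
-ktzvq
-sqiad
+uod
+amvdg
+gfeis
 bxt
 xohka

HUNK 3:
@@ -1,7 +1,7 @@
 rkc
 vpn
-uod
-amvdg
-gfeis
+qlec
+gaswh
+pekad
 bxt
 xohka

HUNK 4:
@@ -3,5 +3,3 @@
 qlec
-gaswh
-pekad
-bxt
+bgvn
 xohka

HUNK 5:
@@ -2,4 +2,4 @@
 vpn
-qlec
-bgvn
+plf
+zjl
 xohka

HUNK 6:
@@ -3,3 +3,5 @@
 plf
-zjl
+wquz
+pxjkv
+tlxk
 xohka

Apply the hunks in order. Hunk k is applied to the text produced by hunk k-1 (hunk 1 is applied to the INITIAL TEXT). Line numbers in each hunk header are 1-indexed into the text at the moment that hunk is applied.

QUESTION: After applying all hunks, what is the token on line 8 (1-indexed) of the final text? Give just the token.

Answer: vttt

Derivation:
Hunk 1: at line 1 remove [honxx,fnj] add [ktzvq,sqiad,bxt] -> 7 lines: rkc vpn ktzvq sqiad bxt xohka vttt
Hunk 2: at line 1 remove [ktzvq,sqiad] add [uod,amvdg,gfeis] -> 8 lines: rkc vpn uod amvdg gfeis bxt xohka vttt
Hunk 3: at line 1 remove [uod,amvdg,gfeis] add [qlec,gaswh,pekad] -> 8 lines: rkc vpn qlec gaswh pekad bxt xohka vttt
Hunk 4: at line 3 remove [gaswh,pekad,bxt] add [bgvn] -> 6 lines: rkc vpn qlec bgvn xohka vttt
Hunk 5: at line 2 remove [qlec,bgvn] add [plf,zjl] -> 6 lines: rkc vpn plf zjl xohka vttt
Hunk 6: at line 3 remove [zjl] add [wquz,pxjkv,tlxk] -> 8 lines: rkc vpn plf wquz pxjkv tlxk xohka vttt
Final line 8: vttt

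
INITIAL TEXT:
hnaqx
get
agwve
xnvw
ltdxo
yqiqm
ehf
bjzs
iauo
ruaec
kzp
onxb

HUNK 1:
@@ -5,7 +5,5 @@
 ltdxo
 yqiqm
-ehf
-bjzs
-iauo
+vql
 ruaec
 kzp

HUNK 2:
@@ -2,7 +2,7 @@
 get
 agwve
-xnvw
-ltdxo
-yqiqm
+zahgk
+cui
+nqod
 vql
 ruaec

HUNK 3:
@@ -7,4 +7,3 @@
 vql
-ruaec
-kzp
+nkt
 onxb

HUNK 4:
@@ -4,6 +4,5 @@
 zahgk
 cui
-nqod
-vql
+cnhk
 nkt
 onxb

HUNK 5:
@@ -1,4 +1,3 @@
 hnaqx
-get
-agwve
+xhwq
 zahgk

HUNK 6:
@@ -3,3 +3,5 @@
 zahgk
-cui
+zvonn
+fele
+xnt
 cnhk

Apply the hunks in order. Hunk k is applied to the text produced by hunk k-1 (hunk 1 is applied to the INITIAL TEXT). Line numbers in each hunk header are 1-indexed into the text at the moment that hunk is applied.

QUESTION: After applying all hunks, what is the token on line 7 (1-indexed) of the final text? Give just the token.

Answer: cnhk

Derivation:
Hunk 1: at line 5 remove [ehf,bjzs,iauo] add [vql] -> 10 lines: hnaqx get agwve xnvw ltdxo yqiqm vql ruaec kzp onxb
Hunk 2: at line 2 remove [xnvw,ltdxo,yqiqm] add [zahgk,cui,nqod] -> 10 lines: hnaqx get agwve zahgk cui nqod vql ruaec kzp onxb
Hunk 3: at line 7 remove [ruaec,kzp] add [nkt] -> 9 lines: hnaqx get agwve zahgk cui nqod vql nkt onxb
Hunk 4: at line 4 remove [nqod,vql] add [cnhk] -> 8 lines: hnaqx get agwve zahgk cui cnhk nkt onxb
Hunk 5: at line 1 remove [get,agwve] add [xhwq] -> 7 lines: hnaqx xhwq zahgk cui cnhk nkt onxb
Hunk 6: at line 3 remove [cui] add [zvonn,fele,xnt] -> 9 lines: hnaqx xhwq zahgk zvonn fele xnt cnhk nkt onxb
Final line 7: cnhk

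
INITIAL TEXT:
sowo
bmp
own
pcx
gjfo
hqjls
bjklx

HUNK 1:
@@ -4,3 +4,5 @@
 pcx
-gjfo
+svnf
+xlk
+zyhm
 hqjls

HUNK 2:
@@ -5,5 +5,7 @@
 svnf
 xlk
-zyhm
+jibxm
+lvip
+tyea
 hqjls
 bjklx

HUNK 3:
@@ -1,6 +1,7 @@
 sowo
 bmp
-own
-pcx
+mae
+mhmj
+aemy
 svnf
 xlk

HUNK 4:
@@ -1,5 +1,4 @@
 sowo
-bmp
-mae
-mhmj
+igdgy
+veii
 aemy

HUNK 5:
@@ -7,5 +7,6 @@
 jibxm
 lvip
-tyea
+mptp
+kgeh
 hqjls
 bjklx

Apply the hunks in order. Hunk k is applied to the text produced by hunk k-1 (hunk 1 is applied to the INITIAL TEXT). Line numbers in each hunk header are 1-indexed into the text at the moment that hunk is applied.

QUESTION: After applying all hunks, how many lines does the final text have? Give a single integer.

Answer: 12

Derivation:
Hunk 1: at line 4 remove [gjfo] add [svnf,xlk,zyhm] -> 9 lines: sowo bmp own pcx svnf xlk zyhm hqjls bjklx
Hunk 2: at line 5 remove [zyhm] add [jibxm,lvip,tyea] -> 11 lines: sowo bmp own pcx svnf xlk jibxm lvip tyea hqjls bjklx
Hunk 3: at line 1 remove [own,pcx] add [mae,mhmj,aemy] -> 12 lines: sowo bmp mae mhmj aemy svnf xlk jibxm lvip tyea hqjls bjklx
Hunk 4: at line 1 remove [bmp,mae,mhmj] add [igdgy,veii] -> 11 lines: sowo igdgy veii aemy svnf xlk jibxm lvip tyea hqjls bjklx
Hunk 5: at line 7 remove [tyea] add [mptp,kgeh] -> 12 lines: sowo igdgy veii aemy svnf xlk jibxm lvip mptp kgeh hqjls bjklx
Final line count: 12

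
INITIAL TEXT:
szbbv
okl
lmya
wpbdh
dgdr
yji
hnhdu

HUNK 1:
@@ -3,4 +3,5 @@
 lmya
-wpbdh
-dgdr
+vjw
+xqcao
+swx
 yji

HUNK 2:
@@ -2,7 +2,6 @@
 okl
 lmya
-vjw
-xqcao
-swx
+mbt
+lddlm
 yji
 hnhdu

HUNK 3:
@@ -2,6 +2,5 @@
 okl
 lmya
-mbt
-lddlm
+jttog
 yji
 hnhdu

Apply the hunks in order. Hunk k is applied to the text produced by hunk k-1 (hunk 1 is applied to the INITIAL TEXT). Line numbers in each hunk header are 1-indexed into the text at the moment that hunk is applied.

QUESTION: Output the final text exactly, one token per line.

Hunk 1: at line 3 remove [wpbdh,dgdr] add [vjw,xqcao,swx] -> 8 lines: szbbv okl lmya vjw xqcao swx yji hnhdu
Hunk 2: at line 2 remove [vjw,xqcao,swx] add [mbt,lddlm] -> 7 lines: szbbv okl lmya mbt lddlm yji hnhdu
Hunk 3: at line 2 remove [mbt,lddlm] add [jttog] -> 6 lines: szbbv okl lmya jttog yji hnhdu

Answer: szbbv
okl
lmya
jttog
yji
hnhdu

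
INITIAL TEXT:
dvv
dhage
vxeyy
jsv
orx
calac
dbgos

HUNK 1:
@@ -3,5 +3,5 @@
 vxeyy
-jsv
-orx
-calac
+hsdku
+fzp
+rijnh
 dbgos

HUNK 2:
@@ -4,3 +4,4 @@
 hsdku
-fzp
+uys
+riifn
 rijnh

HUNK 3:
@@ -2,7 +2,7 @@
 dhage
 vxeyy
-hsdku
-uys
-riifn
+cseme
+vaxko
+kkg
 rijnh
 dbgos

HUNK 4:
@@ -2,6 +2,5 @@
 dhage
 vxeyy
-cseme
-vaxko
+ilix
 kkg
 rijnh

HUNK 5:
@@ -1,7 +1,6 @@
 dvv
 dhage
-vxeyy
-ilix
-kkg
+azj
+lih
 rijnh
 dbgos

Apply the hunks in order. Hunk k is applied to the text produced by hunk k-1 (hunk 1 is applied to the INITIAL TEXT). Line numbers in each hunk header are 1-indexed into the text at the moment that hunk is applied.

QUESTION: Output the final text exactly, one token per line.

Hunk 1: at line 3 remove [jsv,orx,calac] add [hsdku,fzp,rijnh] -> 7 lines: dvv dhage vxeyy hsdku fzp rijnh dbgos
Hunk 2: at line 4 remove [fzp] add [uys,riifn] -> 8 lines: dvv dhage vxeyy hsdku uys riifn rijnh dbgos
Hunk 3: at line 2 remove [hsdku,uys,riifn] add [cseme,vaxko,kkg] -> 8 lines: dvv dhage vxeyy cseme vaxko kkg rijnh dbgos
Hunk 4: at line 2 remove [cseme,vaxko] add [ilix] -> 7 lines: dvv dhage vxeyy ilix kkg rijnh dbgos
Hunk 5: at line 1 remove [vxeyy,ilix,kkg] add [azj,lih] -> 6 lines: dvv dhage azj lih rijnh dbgos

Answer: dvv
dhage
azj
lih
rijnh
dbgos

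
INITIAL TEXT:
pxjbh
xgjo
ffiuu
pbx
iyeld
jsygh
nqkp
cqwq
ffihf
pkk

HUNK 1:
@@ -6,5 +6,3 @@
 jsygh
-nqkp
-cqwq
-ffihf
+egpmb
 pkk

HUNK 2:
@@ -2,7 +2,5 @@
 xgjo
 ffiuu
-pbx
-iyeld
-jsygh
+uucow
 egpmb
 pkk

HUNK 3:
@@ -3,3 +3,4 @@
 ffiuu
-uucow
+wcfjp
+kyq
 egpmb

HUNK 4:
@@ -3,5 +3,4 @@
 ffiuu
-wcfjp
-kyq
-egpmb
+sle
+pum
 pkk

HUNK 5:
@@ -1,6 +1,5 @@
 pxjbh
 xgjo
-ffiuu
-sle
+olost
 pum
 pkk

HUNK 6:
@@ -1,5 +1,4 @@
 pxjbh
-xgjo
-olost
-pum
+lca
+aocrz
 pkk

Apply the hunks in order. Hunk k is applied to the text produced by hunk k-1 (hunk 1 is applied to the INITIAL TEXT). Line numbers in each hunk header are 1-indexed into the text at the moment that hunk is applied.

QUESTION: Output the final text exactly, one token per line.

Answer: pxjbh
lca
aocrz
pkk

Derivation:
Hunk 1: at line 6 remove [nqkp,cqwq,ffihf] add [egpmb] -> 8 lines: pxjbh xgjo ffiuu pbx iyeld jsygh egpmb pkk
Hunk 2: at line 2 remove [pbx,iyeld,jsygh] add [uucow] -> 6 lines: pxjbh xgjo ffiuu uucow egpmb pkk
Hunk 3: at line 3 remove [uucow] add [wcfjp,kyq] -> 7 lines: pxjbh xgjo ffiuu wcfjp kyq egpmb pkk
Hunk 4: at line 3 remove [wcfjp,kyq,egpmb] add [sle,pum] -> 6 lines: pxjbh xgjo ffiuu sle pum pkk
Hunk 5: at line 1 remove [ffiuu,sle] add [olost] -> 5 lines: pxjbh xgjo olost pum pkk
Hunk 6: at line 1 remove [xgjo,olost,pum] add [lca,aocrz] -> 4 lines: pxjbh lca aocrz pkk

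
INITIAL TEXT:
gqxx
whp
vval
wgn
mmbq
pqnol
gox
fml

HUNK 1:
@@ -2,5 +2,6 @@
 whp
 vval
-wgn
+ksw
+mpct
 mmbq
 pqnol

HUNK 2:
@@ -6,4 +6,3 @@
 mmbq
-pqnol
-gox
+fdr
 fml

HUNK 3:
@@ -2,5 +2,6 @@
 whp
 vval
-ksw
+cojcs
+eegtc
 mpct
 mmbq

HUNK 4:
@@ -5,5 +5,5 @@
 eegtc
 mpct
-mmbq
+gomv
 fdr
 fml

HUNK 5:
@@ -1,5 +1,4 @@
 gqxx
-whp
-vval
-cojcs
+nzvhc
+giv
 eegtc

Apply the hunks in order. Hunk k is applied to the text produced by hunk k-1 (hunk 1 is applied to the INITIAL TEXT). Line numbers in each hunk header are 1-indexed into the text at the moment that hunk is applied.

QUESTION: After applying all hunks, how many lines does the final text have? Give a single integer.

Answer: 8

Derivation:
Hunk 1: at line 2 remove [wgn] add [ksw,mpct] -> 9 lines: gqxx whp vval ksw mpct mmbq pqnol gox fml
Hunk 2: at line 6 remove [pqnol,gox] add [fdr] -> 8 lines: gqxx whp vval ksw mpct mmbq fdr fml
Hunk 3: at line 2 remove [ksw] add [cojcs,eegtc] -> 9 lines: gqxx whp vval cojcs eegtc mpct mmbq fdr fml
Hunk 4: at line 5 remove [mmbq] add [gomv] -> 9 lines: gqxx whp vval cojcs eegtc mpct gomv fdr fml
Hunk 5: at line 1 remove [whp,vval,cojcs] add [nzvhc,giv] -> 8 lines: gqxx nzvhc giv eegtc mpct gomv fdr fml
Final line count: 8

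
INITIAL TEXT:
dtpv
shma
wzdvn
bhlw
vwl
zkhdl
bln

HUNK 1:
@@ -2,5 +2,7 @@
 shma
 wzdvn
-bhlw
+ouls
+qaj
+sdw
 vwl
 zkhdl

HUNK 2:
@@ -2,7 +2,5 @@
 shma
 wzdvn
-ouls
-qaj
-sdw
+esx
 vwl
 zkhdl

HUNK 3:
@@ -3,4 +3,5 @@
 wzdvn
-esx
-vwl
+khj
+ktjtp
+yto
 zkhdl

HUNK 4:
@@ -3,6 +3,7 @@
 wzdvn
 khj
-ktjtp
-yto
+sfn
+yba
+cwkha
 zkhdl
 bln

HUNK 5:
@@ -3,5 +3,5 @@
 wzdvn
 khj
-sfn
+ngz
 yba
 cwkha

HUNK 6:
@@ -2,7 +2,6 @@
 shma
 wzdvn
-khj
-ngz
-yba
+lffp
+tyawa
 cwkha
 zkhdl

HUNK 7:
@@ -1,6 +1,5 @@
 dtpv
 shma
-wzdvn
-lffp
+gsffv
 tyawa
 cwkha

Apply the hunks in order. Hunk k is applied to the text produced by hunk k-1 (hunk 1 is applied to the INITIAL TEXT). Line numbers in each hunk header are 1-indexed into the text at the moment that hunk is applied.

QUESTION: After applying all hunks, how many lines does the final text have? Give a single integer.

Answer: 7

Derivation:
Hunk 1: at line 2 remove [bhlw] add [ouls,qaj,sdw] -> 9 lines: dtpv shma wzdvn ouls qaj sdw vwl zkhdl bln
Hunk 2: at line 2 remove [ouls,qaj,sdw] add [esx] -> 7 lines: dtpv shma wzdvn esx vwl zkhdl bln
Hunk 3: at line 3 remove [esx,vwl] add [khj,ktjtp,yto] -> 8 lines: dtpv shma wzdvn khj ktjtp yto zkhdl bln
Hunk 4: at line 3 remove [ktjtp,yto] add [sfn,yba,cwkha] -> 9 lines: dtpv shma wzdvn khj sfn yba cwkha zkhdl bln
Hunk 5: at line 3 remove [sfn] add [ngz] -> 9 lines: dtpv shma wzdvn khj ngz yba cwkha zkhdl bln
Hunk 6: at line 2 remove [khj,ngz,yba] add [lffp,tyawa] -> 8 lines: dtpv shma wzdvn lffp tyawa cwkha zkhdl bln
Hunk 7: at line 1 remove [wzdvn,lffp] add [gsffv] -> 7 lines: dtpv shma gsffv tyawa cwkha zkhdl bln
Final line count: 7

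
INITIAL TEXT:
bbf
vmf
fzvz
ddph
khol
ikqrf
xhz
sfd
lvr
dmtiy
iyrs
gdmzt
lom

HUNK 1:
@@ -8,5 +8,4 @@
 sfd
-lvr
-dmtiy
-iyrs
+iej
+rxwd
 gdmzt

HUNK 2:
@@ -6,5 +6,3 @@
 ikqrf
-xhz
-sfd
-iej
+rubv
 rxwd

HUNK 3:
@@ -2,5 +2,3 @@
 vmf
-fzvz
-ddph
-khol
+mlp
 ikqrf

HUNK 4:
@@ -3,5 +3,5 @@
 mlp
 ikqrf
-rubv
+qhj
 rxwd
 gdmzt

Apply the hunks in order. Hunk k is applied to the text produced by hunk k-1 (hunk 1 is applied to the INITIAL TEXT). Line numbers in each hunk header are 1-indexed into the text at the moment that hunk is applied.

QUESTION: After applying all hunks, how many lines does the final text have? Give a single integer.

Answer: 8

Derivation:
Hunk 1: at line 8 remove [lvr,dmtiy,iyrs] add [iej,rxwd] -> 12 lines: bbf vmf fzvz ddph khol ikqrf xhz sfd iej rxwd gdmzt lom
Hunk 2: at line 6 remove [xhz,sfd,iej] add [rubv] -> 10 lines: bbf vmf fzvz ddph khol ikqrf rubv rxwd gdmzt lom
Hunk 3: at line 2 remove [fzvz,ddph,khol] add [mlp] -> 8 lines: bbf vmf mlp ikqrf rubv rxwd gdmzt lom
Hunk 4: at line 3 remove [rubv] add [qhj] -> 8 lines: bbf vmf mlp ikqrf qhj rxwd gdmzt lom
Final line count: 8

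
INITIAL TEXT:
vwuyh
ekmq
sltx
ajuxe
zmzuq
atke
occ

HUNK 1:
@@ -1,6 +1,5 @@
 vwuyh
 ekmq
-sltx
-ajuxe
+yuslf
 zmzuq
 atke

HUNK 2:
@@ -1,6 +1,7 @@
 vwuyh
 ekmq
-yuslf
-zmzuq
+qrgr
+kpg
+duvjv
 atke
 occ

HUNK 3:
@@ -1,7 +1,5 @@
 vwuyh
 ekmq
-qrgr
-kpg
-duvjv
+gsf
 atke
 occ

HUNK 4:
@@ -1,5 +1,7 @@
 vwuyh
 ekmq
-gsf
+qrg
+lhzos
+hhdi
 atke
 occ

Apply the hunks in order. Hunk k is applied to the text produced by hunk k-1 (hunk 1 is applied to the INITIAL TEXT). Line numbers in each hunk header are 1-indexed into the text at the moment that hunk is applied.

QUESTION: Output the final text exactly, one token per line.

Answer: vwuyh
ekmq
qrg
lhzos
hhdi
atke
occ

Derivation:
Hunk 1: at line 1 remove [sltx,ajuxe] add [yuslf] -> 6 lines: vwuyh ekmq yuslf zmzuq atke occ
Hunk 2: at line 1 remove [yuslf,zmzuq] add [qrgr,kpg,duvjv] -> 7 lines: vwuyh ekmq qrgr kpg duvjv atke occ
Hunk 3: at line 1 remove [qrgr,kpg,duvjv] add [gsf] -> 5 lines: vwuyh ekmq gsf atke occ
Hunk 4: at line 1 remove [gsf] add [qrg,lhzos,hhdi] -> 7 lines: vwuyh ekmq qrg lhzos hhdi atke occ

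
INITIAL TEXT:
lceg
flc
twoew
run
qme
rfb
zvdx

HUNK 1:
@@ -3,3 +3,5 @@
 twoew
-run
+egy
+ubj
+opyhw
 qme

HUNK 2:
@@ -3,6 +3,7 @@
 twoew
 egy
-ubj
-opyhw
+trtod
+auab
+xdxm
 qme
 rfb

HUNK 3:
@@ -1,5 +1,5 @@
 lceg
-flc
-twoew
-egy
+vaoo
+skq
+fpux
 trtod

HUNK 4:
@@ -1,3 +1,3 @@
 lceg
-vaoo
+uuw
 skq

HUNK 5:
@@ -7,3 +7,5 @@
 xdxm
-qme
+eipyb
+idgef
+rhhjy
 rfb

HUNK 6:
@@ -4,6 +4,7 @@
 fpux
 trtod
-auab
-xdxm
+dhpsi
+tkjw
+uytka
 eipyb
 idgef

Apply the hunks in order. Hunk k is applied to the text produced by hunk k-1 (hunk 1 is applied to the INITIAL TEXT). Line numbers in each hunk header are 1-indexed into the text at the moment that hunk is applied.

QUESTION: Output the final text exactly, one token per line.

Hunk 1: at line 3 remove [run] add [egy,ubj,opyhw] -> 9 lines: lceg flc twoew egy ubj opyhw qme rfb zvdx
Hunk 2: at line 3 remove [ubj,opyhw] add [trtod,auab,xdxm] -> 10 lines: lceg flc twoew egy trtod auab xdxm qme rfb zvdx
Hunk 3: at line 1 remove [flc,twoew,egy] add [vaoo,skq,fpux] -> 10 lines: lceg vaoo skq fpux trtod auab xdxm qme rfb zvdx
Hunk 4: at line 1 remove [vaoo] add [uuw] -> 10 lines: lceg uuw skq fpux trtod auab xdxm qme rfb zvdx
Hunk 5: at line 7 remove [qme] add [eipyb,idgef,rhhjy] -> 12 lines: lceg uuw skq fpux trtod auab xdxm eipyb idgef rhhjy rfb zvdx
Hunk 6: at line 4 remove [auab,xdxm] add [dhpsi,tkjw,uytka] -> 13 lines: lceg uuw skq fpux trtod dhpsi tkjw uytka eipyb idgef rhhjy rfb zvdx

Answer: lceg
uuw
skq
fpux
trtod
dhpsi
tkjw
uytka
eipyb
idgef
rhhjy
rfb
zvdx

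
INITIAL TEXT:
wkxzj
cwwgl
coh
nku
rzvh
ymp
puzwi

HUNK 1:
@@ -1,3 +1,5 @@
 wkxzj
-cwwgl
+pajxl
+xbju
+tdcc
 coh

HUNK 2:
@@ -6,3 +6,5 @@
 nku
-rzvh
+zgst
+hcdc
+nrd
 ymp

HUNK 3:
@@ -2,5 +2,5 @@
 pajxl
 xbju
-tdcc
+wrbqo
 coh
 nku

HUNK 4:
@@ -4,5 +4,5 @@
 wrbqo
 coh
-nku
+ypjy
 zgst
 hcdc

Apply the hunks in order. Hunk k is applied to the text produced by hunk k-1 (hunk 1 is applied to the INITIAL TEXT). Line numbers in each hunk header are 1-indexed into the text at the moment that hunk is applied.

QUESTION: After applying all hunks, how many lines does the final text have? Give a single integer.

Hunk 1: at line 1 remove [cwwgl] add [pajxl,xbju,tdcc] -> 9 lines: wkxzj pajxl xbju tdcc coh nku rzvh ymp puzwi
Hunk 2: at line 6 remove [rzvh] add [zgst,hcdc,nrd] -> 11 lines: wkxzj pajxl xbju tdcc coh nku zgst hcdc nrd ymp puzwi
Hunk 3: at line 2 remove [tdcc] add [wrbqo] -> 11 lines: wkxzj pajxl xbju wrbqo coh nku zgst hcdc nrd ymp puzwi
Hunk 4: at line 4 remove [nku] add [ypjy] -> 11 lines: wkxzj pajxl xbju wrbqo coh ypjy zgst hcdc nrd ymp puzwi
Final line count: 11

Answer: 11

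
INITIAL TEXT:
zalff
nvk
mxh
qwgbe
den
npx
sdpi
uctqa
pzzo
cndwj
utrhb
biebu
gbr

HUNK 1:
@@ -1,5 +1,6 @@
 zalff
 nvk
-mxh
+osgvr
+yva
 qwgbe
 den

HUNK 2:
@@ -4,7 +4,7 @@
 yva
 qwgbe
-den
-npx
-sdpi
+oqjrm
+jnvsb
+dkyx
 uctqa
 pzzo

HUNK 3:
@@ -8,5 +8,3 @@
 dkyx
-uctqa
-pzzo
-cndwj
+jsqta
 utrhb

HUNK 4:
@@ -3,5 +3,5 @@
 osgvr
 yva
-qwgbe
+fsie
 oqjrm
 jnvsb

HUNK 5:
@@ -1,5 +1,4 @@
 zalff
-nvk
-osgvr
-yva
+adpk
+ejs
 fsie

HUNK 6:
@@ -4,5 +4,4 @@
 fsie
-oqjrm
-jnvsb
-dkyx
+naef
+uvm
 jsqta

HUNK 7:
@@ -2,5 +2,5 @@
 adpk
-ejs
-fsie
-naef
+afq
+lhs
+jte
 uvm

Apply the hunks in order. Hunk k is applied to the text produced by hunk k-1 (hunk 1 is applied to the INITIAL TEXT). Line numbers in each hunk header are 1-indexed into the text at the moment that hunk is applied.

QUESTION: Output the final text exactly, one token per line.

Hunk 1: at line 1 remove [mxh] add [osgvr,yva] -> 14 lines: zalff nvk osgvr yva qwgbe den npx sdpi uctqa pzzo cndwj utrhb biebu gbr
Hunk 2: at line 4 remove [den,npx,sdpi] add [oqjrm,jnvsb,dkyx] -> 14 lines: zalff nvk osgvr yva qwgbe oqjrm jnvsb dkyx uctqa pzzo cndwj utrhb biebu gbr
Hunk 3: at line 8 remove [uctqa,pzzo,cndwj] add [jsqta] -> 12 lines: zalff nvk osgvr yva qwgbe oqjrm jnvsb dkyx jsqta utrhb biebu gbr
Hunk 4: at line 3 remove [qwgbe] add [fsie] -> 12 lines: zalff nvk osgvr yva fsie oqjrm jnvsb dkyx jsqta utrhb biebu gbr
Hunk 5: at line 1 remove [nvk,osgvr,yva] add [adpk,ejs] -> 11 lines: zalff adpk ejs fsie oqjrm jnvsb dkyx jsqta utrhb biebu gbr
Hunk 6: at line 4 remove [oqjrm,jnvsb,dkyx] add [naef,uvm] -> 10 lines: zalff adpk ejs fsie naef uvm jsqta utrhb biebu gbr
Hunk 7: at line 2 remove [ejs,fsie,naef] add [afq,lhs,jte] -> 10 lines: zalff adpk afq lhs jte uvm jsqta utrhb biebu gbr

Answer: zalff
adpk
afq
lhs
jte
uvm
jsqta
utrhb
biebu
gbr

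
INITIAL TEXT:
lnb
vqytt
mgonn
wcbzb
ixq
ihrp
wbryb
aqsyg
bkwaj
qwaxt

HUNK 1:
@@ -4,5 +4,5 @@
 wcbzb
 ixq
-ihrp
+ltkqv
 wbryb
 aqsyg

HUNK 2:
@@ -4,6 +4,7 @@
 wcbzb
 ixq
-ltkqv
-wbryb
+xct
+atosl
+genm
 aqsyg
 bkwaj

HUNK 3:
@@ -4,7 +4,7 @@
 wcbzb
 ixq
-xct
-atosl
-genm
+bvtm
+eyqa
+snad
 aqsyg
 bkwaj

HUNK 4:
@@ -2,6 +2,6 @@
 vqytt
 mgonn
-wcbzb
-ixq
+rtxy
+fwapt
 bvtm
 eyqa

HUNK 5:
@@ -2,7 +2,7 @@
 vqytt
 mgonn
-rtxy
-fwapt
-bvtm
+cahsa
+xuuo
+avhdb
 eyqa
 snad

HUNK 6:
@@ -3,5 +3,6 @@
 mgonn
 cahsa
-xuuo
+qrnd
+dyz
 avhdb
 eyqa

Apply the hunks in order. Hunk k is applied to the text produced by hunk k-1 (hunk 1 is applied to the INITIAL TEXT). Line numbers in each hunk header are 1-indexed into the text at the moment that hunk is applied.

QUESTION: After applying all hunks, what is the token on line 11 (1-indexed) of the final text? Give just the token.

Hunk 1: at line 4 remove [ihrp] add [ltkqv] -> 10 lines: lnb vqytt mgonn wcbzb ixq ltkqv wbryb aqsyg bkwaj qwaxt
Hunk 2: at line 4 remove [ltkqv,wbryb] add [xct,atosl,genm] -> 11 lines: lnb vqytt mgonn wcbzb ixq xct atosl genm aqsyg bkwaj qwaxt
Hunk 3: at line 4 remove [xct,atosl,genm] add [bvtm,eyqa,snad] -> 11 lines: lnb vqytt mgonn wcbzb ixq bvtm eyqa snad aqsyg bkwaj qwaxt
Hunk 4: at line 2 remove [wcbzb,ixq] add [rtxy,fwapt] -> 11 lines: lnb vqytt mgonn rtxy fwapt bvtm eyqa snad aqsyg bkwaj qwaxt
Hunk 5: at line 2 remove [rtxy,fwapt,bvtm] add [cahsa,xuuo,avhdb] -> 11 lines: lnb vqytt mgonn cahsa xuuo avhdb eyqa snad aqsyg bkwaj qwaxt
Hunk 6: at line 3 remove [xuuo] add [qrnd,dyz] -> 12 lines: lnb vqytt mgonn cahsa qrnd dyz avhdb eyqa snad aqsyg bkwaj qwaxt
Final line 11: bkwaj

Answer: bkwaj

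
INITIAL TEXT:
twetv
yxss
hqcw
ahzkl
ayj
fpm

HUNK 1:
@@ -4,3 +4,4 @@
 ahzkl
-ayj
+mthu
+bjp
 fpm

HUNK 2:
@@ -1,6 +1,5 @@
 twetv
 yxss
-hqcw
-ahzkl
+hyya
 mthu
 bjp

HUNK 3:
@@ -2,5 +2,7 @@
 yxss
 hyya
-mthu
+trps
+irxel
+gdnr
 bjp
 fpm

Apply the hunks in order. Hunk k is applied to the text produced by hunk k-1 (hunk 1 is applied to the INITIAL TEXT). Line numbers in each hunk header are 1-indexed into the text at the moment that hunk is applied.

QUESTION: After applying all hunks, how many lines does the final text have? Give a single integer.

Answer: 8

Derivation:
Hunk 1: at line 4 remove [ayj] add [mthu,bjp] -> 7 lines: twetv yxss hqcw ahzkl mthu bjp fpm
Hunk 2: at line 1 remove [hqcw,ahzkl] add [hyya] -> 6 lines: twetv yxss hyya mthu bjp fpm
Hunk 3: at line 2 remove [mthu] add [trps,irxel,gdnr] -> 8 lines: twetv yxss hyya trps irxel gdnr bjp fpm
Final line count: 8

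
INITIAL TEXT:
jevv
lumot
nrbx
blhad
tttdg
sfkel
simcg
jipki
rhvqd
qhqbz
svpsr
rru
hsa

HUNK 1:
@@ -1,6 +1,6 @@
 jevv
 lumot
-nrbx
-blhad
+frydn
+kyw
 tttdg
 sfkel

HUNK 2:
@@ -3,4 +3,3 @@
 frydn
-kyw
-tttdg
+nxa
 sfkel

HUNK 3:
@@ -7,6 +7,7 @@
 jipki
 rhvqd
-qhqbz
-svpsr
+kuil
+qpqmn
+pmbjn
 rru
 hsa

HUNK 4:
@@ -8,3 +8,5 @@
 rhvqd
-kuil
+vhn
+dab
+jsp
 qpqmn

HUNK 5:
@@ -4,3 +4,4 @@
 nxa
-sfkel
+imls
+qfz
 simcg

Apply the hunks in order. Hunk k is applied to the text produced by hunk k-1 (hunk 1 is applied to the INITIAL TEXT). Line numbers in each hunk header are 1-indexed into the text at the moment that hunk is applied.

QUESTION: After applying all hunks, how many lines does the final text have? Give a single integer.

Answer: 16

Derivation:
Hunk 1: at line 1 remove [nrbx,blhad] add [frydn,kyw] -> 13 lines: jevv lumot frydn kyw tttdg sfkel simcg jipki rhvqd qhqbz svpsr rru hsa
Hunk 2: at line 3 remove [kyw,tttdg] add [nxa] -> 12 lines: jevv lumot frydn nxa sfkel simcg jipki rhvqd qhqbz svpsr rru hsa
Hunk 3: at line 7 remove [qhqbz,svpsr] add [kuil,qpqmn,pmbjn] -> 13 lines: jevv lumot frydn nxa sfkel simcg jipki rhvqd kuil qpqmn pmbjn rru hsa
Hunk 4: at line 8 remove [kuil] add [vhn,dab,jsp] -> 15 lines: jevv lumot frydn nxa sfkel simcg jipki rhvqd vhn dab jsp qpqmn pmbjn rru hsa
Hunk 5: at line 4 remove [sfkel] add [imls,qfz] -> 16 lines: jevv lumot frydn nxa imls qfz simcg jipki rhvqd vhn dab jsp qpqmn pmbjn rru hsa
Final line count: 16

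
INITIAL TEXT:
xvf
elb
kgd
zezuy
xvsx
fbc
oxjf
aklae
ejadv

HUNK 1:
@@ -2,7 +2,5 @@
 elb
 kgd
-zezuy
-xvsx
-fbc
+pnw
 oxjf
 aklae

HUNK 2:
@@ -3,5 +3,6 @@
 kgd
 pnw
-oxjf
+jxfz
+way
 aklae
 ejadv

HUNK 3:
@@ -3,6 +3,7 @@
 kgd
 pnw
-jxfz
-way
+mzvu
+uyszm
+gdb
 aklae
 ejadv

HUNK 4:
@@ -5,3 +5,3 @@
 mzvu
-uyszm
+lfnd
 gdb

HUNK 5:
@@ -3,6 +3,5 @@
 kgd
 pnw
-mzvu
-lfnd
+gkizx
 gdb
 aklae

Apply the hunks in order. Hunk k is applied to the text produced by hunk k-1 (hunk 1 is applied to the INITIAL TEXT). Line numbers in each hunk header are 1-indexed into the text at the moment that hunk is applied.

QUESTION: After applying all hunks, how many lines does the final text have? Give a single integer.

Hunk 1: at line 2 remove [zezuy,xvsx,fbc] add [pnw] -> 7 lines: xvf elb kgd pnw oxjf aklae ejadv
Hunk 2: at line 3 remove [oxjf] add [jxfz,way] -> 8 lines: xvf elb kgd pnw jxfz way aklae ejadv
Hunk 3: at line 3 remove [jxfz,way] add [mzvu,uyszm,gdb] -> 9 lines: xvf elb kgd pnw mzvu uyszm gdb aklae ejadv
Hunk 4: at line 5 remove [uyszm] add [lfnd] -> 9 lines: xvf elb kgd pnw mzvu lfnd gdb aklae ejadv
Hunk 5: at line 3 remove [mzvu,lfnd] add [gkizx] -> 8 lines: xvf elb kgd pnw gkizx gdb aklae ejadv
Final line count: 8

Answer: 8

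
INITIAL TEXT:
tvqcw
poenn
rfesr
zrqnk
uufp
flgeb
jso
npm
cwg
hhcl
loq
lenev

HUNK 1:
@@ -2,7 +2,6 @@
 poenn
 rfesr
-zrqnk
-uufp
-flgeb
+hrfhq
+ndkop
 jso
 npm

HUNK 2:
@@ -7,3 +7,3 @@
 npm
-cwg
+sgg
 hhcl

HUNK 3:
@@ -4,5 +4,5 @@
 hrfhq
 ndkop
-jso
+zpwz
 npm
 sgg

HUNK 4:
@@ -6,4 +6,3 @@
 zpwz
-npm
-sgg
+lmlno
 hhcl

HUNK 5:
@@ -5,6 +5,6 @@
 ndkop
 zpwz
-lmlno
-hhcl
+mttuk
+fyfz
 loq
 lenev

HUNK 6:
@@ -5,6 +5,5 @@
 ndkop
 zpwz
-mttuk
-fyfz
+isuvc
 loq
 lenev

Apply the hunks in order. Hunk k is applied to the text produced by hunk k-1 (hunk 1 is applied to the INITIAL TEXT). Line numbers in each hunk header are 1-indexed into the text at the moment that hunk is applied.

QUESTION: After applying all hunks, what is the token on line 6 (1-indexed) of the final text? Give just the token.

Hunk 1: at line 2 remove [zrqnk,uufp,flgeb] add [hrfhq,ndkop] -> 11 lines: tvqcw poenn rfesr hrfhq ndkop jso npm cwg hhcl loq lenev
Hunk 2: at line 7 remove [cwg] add [sgg] -> 11 lines: tvqcw poenn rfesr hrfhq ndkop jso npm sgg hhcl loq lenev
Hunk 3: at line 4 remove [jso] add [zpwz] -> 11 lines: tvqcw poenn rfesr hrfhq ndkop zpwz npm sgg hhcl loq lenev
Hunk 4: at line 6 remove [npm,sgg] add [lmlno] -> 10 lines: tvqcw poenn rfesr hrfhq ndkop zpwz lmlno hhcl loq lenev
Hunk 5: at line 5 remove [lmlno,hhcl] add [mttuk,fyfz] -> 10 lines: tvqcw poenn rfesr hrfhq ndkop zpwz mttuk fyfz loq lenev
Hunk 6: at line 5 remove [mttuk,fyfz] add [isuvc] -> 9 lines: tvqcw poenn rfesr hrfhq ndkop zpwz isuvc loq lenev
Final line 6: zpwz

Answer: zpwz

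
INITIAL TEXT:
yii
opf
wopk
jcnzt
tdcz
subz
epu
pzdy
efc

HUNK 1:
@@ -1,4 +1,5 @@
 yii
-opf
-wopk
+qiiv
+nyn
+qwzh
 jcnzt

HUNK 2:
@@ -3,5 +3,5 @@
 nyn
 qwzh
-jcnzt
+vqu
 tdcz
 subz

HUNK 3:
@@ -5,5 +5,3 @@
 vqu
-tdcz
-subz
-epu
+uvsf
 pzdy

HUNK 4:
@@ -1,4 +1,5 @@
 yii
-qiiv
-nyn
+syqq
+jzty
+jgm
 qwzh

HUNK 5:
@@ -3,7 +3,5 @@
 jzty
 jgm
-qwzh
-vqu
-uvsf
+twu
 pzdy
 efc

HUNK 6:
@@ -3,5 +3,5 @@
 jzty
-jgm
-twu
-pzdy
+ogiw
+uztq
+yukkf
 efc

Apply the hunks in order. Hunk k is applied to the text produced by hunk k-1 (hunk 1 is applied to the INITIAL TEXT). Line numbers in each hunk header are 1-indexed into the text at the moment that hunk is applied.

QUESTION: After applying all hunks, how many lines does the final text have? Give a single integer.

Hunk 1: at line 1 remove [opf,wopk] add [qiiv,nyn,qwzh] -> 10 lines: yii qiiv nyn qwzh jcnzt tdcz subz epu pzdy efc
Hunk 2: at line 3 remove [jcnzt] add [vqu] -> 10 lines: yii qiiv nyn qwzh vqu tdcz subz epu pzdy efc
Hunk 3: at line 5 remove [tdcz,subz,epu] add [uvsf] -> 8 lines: yii qiiv nyn qwzh vqu uvsf pzdy efc
Hunk 4: at line 1 remove [qiiv,nyn] add [syqq,jzty,jgm] -> 9 lines: yii syqq jzty jgm qwzh vqu uvsf pzdy efc
Hunk 5: at line 3 remove [qwzh,vqu,uvsf] add [twu] -> 7 lines: yii syqq jzty jgm twu pzdy efc
Hunk 6: at line 3 remove [jgm,twu,pzdy] add [ogiw,uztq,yukkf] -> 7 lines: yii syqq jzty ogiw uztq yukkf efc
Final line count: 7

Answer: 7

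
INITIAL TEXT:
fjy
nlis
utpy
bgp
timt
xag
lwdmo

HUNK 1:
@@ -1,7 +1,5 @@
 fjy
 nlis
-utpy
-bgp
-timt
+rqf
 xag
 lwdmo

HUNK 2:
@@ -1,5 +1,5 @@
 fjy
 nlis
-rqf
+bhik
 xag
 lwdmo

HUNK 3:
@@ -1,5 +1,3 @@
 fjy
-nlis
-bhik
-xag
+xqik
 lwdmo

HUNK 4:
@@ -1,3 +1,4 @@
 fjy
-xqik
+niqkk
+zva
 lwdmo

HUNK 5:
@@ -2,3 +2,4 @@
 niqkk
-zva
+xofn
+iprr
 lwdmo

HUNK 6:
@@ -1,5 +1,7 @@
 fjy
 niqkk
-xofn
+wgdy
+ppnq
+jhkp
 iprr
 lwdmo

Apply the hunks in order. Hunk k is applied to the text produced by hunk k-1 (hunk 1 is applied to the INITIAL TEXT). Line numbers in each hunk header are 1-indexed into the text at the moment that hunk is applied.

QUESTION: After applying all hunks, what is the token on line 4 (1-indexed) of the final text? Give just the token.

Answer: ppnq

Derivation:
Hunk 1: at line 1 remove [utpy,bgp,timt] add [rqf] -> 5 lines: fjy nlis rqf xag lwdmo
Hunk 2: at line 1 remove [rqf] add [bhik] -> 5 lines: fjy nlis bhik xag lwdmo
Hunk 3: at line 1 remove [nlis,bhik,xag] add [xqik] -> 3 lines: fjy xqik lwdmo
Hunk 4: at line 1 remove [xqik] add [niqkk,zva] -> 4 lines: fjy niqkk zva lwdmo
Hunk 5: at line 2 remove [zva] add [xofn,iprr] -> 5 lines: fjy niqkk xofn iprr lwdmo
Hunk 6: at line 1 remove [xofn] add [wgdy,ppnq,jhkp] -> 7 lines: fjy niqkk wgdy ppnq jhkp iprr lwdmo
Final line 4: ppnq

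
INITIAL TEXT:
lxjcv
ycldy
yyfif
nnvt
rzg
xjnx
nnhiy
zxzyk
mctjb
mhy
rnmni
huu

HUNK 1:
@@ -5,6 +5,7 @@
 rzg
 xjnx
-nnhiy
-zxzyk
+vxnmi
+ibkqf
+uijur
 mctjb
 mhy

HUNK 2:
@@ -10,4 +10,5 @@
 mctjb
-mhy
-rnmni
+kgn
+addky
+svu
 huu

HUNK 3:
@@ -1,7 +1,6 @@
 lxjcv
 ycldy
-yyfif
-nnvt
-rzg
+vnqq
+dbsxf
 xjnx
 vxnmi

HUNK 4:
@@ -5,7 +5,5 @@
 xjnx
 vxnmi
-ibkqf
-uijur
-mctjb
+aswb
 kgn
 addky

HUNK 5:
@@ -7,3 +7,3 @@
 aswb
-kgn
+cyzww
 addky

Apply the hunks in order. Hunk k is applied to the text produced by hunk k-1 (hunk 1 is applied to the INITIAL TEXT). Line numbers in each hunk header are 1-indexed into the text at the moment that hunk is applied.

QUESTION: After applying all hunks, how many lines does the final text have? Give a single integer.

Answer: 11

Derivation:
Hunk 1: at line 5 remove [nnhiy,zxzyk] add [vxnmi,ibkqf,uijur] -> 13 lines: lxjcv ycldy yyfif nnvt rzg xjnx vxnmi ibkqf uijur mctjb mhy rnmni huu
Hunk 2: at line 10 remove [mhy,rnmni] add [kgn,addky,svu] -> 14 lines: lxjcv ycldy yyfif nnvt rzg xjnx vxnmi ibkqf uijur mctjb kgn addky svu huu
Hunk 3: at line 1 remove [yyfif,nnvt,rzg] add [vnqq,dbsxf] -> 13 lines: lxjcv ycldy vnqq dbsxf xjnx vxnmi ibkqf uijur mctjb kgn addky svu huu
Hunk 4: at line 5 remove [ibkqf,uijur,mctjb] add [aswb] -> 11 lines: lxjcv ycldy vnqq dbsxf xjnx vxnmi aswb kgn addky svu huu
Hunk 5: at line 7 remove [kgn] add [cyzww] -> 11 lines: lxjcv ycldy vnqq dbsxf xjnx vxnmi aswb cyzww addky svu huu
Final line count: 11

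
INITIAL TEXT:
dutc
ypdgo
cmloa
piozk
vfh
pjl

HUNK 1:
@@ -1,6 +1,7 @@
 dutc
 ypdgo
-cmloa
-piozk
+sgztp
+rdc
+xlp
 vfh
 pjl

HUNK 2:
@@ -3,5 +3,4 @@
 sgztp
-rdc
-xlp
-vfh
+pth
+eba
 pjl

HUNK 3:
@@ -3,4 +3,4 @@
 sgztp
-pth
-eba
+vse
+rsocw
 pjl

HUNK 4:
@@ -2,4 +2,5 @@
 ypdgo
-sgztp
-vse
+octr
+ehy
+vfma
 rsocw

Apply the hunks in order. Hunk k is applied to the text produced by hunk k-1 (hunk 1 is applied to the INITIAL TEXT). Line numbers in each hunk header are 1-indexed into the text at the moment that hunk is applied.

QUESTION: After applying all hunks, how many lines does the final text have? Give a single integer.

Hunk 1: at line 1 remove [cmloa,piozk] add [sgztp,rdc,xlp] -> 7 lines: dutc ypdgo sgztp rdc xlp vfh pjl
Hunk 2: at line 3 remove [rdc,xlp,vfh] add [pth,eba] -> 6 lines: dutc ypdgo sgztp pth eba pjl
Hunk 3: at line 3 remove [pth,eba] add [vse,rsocw] -> 6 lines: dutc ypdgo sgztp vse rsocw pjl
Hunk 4: at line 2 remove [sgztp,vse] add [octr,ehy,vfma] -> 7 lines: dutc ypdgo octr ehy vfma rsocw pjl
Final line count: 7

Answer: 7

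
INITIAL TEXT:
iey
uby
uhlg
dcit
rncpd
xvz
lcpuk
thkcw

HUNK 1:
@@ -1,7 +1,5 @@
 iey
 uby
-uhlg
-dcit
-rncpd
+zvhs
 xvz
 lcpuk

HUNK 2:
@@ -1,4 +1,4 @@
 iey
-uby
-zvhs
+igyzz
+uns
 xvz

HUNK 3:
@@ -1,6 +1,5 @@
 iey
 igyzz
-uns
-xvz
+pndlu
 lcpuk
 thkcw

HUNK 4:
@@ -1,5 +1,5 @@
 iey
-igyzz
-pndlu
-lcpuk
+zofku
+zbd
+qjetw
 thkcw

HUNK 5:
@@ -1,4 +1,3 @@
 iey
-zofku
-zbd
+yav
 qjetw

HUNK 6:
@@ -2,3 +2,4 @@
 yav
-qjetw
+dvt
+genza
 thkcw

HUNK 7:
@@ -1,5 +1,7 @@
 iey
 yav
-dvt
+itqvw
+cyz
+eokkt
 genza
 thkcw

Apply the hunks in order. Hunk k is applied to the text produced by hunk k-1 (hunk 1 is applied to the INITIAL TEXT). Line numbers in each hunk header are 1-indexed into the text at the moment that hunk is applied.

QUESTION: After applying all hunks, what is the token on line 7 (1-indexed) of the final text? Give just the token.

Answer: thkcw

Derivation:
Hunk 1: at line 1 remove [uhlg,dcit,rncpd] add [zvhs] -> 6 lines: iey uby zvhs xvz lcpuk thkcw
Hunk 2: at line 1 remove [uby,zvhs] add [igyzz,uns] -> 6 lines: iey igyzz uns xvz lcpuk thkcw
Hunk 3: at line 1 remove [uns,xvz] add [pndlu] -> 5 lines: iey igyzz pndlu lcpuk thkcw
Hunk 4: at line 1 remove [igyzz,pndlu,lcpuk] add [zofku,zbd,qjetw] -> 5 lines: iey zofku zbd qjetw thkcw
Hunk 5: at line 1 remove [zofku,zbd] add [yav] -> 4 lines: iey yav qjetw thkcw
Hunk 6: at line 2 remove [qjetw] add [dvt,genza] -> 5 lines: iey yav dvt genza thkcw
Hunk 7: at line 1 remove [dvt] add [itqvw,cyz,eokkt] -> 7 lines: iey yav itqvw cyz eokkt genza thkcw
Final line 7: thkcw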